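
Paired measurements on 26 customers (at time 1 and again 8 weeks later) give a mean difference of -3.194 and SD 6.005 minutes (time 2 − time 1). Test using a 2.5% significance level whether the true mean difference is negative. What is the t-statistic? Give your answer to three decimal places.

H0: μ_d = 0; H1: μ_d < 0 (paired t-test on the differences, left-tailed).
t = d̄/(s_d/√n) = -3.194/(6.005/√26) = -2.712
df = n − 1 = 25
p-value = P(T ≤ -2.712) ≈ 0.0060
Since p ≈ 0.0060 < α = 0.025, reject H0; the evidence is statistically significant.

-2.712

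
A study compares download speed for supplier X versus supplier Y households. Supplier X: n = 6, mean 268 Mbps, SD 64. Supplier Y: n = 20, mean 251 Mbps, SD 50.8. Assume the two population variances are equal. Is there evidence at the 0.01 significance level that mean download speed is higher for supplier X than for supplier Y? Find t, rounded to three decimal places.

0.679

Let group 1 = supplier X, group 2 = supplier Y. H0: μ_1 = μ_2; H1: μ_1 > μ_2 (two-sample pooled-variance t-test, right-tailed).
s_p² = [(6−1)·64² + (20−1)·50.8²]/(6+20−2) = 2896.34
t = (268 − 251)/√[2896.34·(1/6 + 1/20)] = 0.679
df = n₁ + n₂ − 2 = 24
p-value = P(T ≥ 0.679) ≈ 0.252
Since p ≈ 0.252 > α = 0.01, fail to reject H0; the data do not provide sufficient evidence against H0.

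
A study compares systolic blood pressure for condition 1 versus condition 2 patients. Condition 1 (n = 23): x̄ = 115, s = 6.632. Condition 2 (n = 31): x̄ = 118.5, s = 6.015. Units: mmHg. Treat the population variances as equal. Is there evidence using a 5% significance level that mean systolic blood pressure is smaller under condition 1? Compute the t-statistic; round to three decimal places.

-2.024

Let group 1 = condition 1, group 2 = condition 2. H0: μ_1 = μ_2; H1: μ_1 < μ_2 (two-sample pooled-variance t-test, left-tailed).
s_p² = [(23−1)·6.632² + (31−1)·6.015²]/(23+31−2) = 39.4816
t = (115 − 118.5)/√[39.4816·(1/23 + 1/31)] = -2.024
df = n₁ + n₂ − 2 = 52
p-value = P(T ≤ -2.024) ≈ 0.024
Since p ≈ 0.024 < α = 0.05, reject H0; the data support H1.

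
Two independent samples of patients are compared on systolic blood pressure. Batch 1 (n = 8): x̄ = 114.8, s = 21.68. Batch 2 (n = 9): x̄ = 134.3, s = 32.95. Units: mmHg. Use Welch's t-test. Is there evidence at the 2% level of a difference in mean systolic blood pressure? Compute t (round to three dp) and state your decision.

t = -1.456; fail to reject H0

Let group 1 = batch 1, group 2 = batch 2. H0: μ_1 = μ_2; H1: μ_1 ≠ μ_2 (Welch's two-sample t-test, two-sided).
t = (x̄_1 − x̄_2)/√(s_1²/n_1 + s_2²/n_2) = (114.8 − 134.3)/√(21.68²/8 + 32.95²/9) = -1.456
Welch–Satterthwaite df ≈ 13.92
Two-sided p-value ≈ 0.1676
Since p ≈ 0.1676 > α = 0.02, fail to reject H0; the data do not provide sufficient evidence against H0.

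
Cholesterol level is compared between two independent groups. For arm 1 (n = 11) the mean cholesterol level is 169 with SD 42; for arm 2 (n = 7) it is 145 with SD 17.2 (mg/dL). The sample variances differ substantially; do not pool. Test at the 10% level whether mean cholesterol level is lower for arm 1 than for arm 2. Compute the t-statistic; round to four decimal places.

Let group 1 = arm 1, group 2 = arm 2. H0: μ_1 = μ_2; H1: μ_1 < μ_2 (Welch's two-sample t-test, left-tailed).
t = (x̄_1 − x̄_2)/√(s_1²/n_1 + s_2²/n_2) = (169 − 145)/√(42²/11 + 17.2²/7) = 1.6860
Welch–Satterthwaite df ≈ 14.31
p-value = P(T ≤ 1.6860) ≈ 0.943
Since p ≈ 0.943 > α = 0.1, fail to reject H0; the evidence is not statistically significant.

1.6860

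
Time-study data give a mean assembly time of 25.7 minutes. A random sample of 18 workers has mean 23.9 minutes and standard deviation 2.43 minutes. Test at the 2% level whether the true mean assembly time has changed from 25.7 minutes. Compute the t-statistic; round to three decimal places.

-3.143

H0: μ = 25.7; H1: μ ≠ 25.7 (one-sample t-test, two-sided).
t = (x̄ − μ₀)/(s/√n) = (23.9 − 25.7)/(2.43/√18) = -3.143
df = n − 1 = 17
Two-sided p-value ≈ 0.006
Since p ≈ 0.006 < α = 0.02, reject H0; the evidence is statistically significant.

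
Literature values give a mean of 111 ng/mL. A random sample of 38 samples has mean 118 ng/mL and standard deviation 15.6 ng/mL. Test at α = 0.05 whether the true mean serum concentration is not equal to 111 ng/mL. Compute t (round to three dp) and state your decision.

H0: μ = 111; H1: μ ≠ 111 (one-sample t-test, two-sided).
t = (x̄ − μ₀)/(s/√n) = (118 − 111)/(15.6/√38) = 2.766
df = n − 1 = 37
Two-sided p-value ≈ 0.009
Since p ≈ 0.009 < α = 0.05, reject H0; the data support H1.

t = 2.766; reject H0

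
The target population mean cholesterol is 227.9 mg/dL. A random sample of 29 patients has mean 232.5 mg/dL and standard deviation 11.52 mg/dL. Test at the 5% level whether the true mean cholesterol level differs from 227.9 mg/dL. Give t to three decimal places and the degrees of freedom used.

H0: μ = 227.9; H1: μ ≠ 227.9 (one-sample t-test, two-sided).
t = (x̄ − μ₀)/(s/√n) = (232.5 − 227.9)/(11.52/√29) = 2.150
df = n − 1 = 28
Two-sided p-value ≈ 0.0403
Since p ≈ 0.0403 < α = 0.05, reject H0; the data support H1.

t = 2.150, df = 28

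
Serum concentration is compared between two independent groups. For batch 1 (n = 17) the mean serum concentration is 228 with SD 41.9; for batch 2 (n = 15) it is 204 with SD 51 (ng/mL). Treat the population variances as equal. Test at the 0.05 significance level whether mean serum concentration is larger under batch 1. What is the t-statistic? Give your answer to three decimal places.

Let group 1 = batch 1, group 2 = batch 2. H0: μ_1 = μ_2; H1: μ_1 > μ_2 (two-sample pooled-variance t-test, right-tailed).
s_p² = [(17−1)·41.9² + (15−1)·51²]/(17+15−2) = 2150.13
t = (228 − 204)/√[2150.13·(1/17 + 1/15)] = 1.461
df = n₁ + n₂ − 2 = 30
p-value = P(T ≥ 1.461) ≈ 0.0772
Since p ≈ 0.0772 > α = 0.05, fail to reject H0; the data do not provide sufficient evidence against H0.

1.461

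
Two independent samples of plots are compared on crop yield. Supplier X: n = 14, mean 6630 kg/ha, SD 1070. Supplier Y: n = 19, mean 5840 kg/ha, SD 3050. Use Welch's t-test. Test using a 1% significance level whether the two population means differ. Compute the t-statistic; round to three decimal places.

1.045

Let group 1 = supplier X, group 2 = supplier Y. H0: μ_1 = μ_2; H1: μ_1 ≠ μ_2 (Welch's two-sample t-test, two-sided).
t = (x̄_1 − x̄_2)/√(s_1²/n_1 + s_2²/n_2) = (6630 − 5840)/√(1070²/14 + 3050²/19) = 1.045
Welch–Satterthwaite df ≈ 23.60
Two-sided p-value ≈ 0.307
Since p ≈ 0.307 > α = 0.01, fail to reject H0; the data do not provide sufficient evidence against H0.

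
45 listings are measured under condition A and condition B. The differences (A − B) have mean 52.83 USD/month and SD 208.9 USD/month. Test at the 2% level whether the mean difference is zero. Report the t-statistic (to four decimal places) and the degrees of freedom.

t = 1.6965, df = 44

H0: μ_d = 0; H1: μ_d ≠ 0 (paired t-test on the differences, two-sided).
t = d̄/(s_d/√n) = 52.83/(208.9/√45) = 1.6965
df = n − 1 = 44
Two-sided p-value ≈ 0.097
Since p ≈ 0.097 > α = 0.02, fail to reject H0; the data do not provide sufficient evidence against H0.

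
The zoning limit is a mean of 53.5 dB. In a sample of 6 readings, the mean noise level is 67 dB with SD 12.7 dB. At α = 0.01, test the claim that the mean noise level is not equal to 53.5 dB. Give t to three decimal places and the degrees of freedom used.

H0: μ = 53.5; H1: μ ≠ 53.5 (one-sample t-test, two-sided).
t = (x̄ − μ₀)/(s/√n) = (67 − 53.5)/(12.7/√6) = 2.604
df = n − 1 = 5
Two-sided p-value ≈ 0.0480
Since p ≈ 0.0480 > α = 0.01, fail to reject H0; the data do not provide sufficient evidence against H0.

t = 2.604, df = 5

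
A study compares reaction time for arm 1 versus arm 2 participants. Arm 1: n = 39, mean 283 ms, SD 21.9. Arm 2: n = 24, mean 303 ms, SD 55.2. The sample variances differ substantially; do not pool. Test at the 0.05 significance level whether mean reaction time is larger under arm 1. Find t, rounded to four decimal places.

-1.6948

Let group 1 = arm 1, group 2 = arm 2. H0: μ_1 = μ_2; H1: μ_1 > μ_2 (Welch's two-sample t-test, right-tailed).
t = (x̄_1 − x̄_2)/√(s_1²/n_1 + s_2²/n_2) = (283 − 303)/√(21.9²/39 + 55.2²/24) = -1.6948
Welch–Satterthwaite df ≈ 27.52
p-value = P(T ≥ -1.6948) ≈ 0.949
Since p ≈ 0.949 > α = 0.05, fail to reject H0; the data do not provide sufficient evidence against H0.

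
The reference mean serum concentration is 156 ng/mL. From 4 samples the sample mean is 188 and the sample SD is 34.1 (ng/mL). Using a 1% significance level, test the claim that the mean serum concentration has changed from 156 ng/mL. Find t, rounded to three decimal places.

H0: μ = 156; H1: μ ≠ 156 (one-sample t-test, two-sided).
t = (x̄ − μ₀)/(s/√n) = (188 − 156)/(34.1/√4) = 1.877
df = n − 1 = 3
Two-sided p-value ≈ 0.157
Since p ≈ 0.157 > α = 0.01, fail to reject H0; the evidence is not statistically significant.

1.877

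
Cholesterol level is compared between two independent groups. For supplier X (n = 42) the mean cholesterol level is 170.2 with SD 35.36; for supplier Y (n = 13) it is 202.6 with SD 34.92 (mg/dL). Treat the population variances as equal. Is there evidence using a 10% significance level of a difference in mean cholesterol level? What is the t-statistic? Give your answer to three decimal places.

-2.895

Let group 1 = supplier X, group 2 = supplier Y. H0: μ_1 = μ_2; H1: μ_1 ≠ μ_2 (two-sample pooled-variance t-test, two-sided).
s_p² = [(42−1)·35.36² + (13−1)·34.92²]/(42+13−2) = 1243.33
t = (170.2 − 202.6)/√[1243.33·(1/42 + 1/13)] = -2.895
df = n₁ + n₂ − 2 = 53
Two-sided p-value ≈ 0.0055
Since p ≈ 0.0055 < α = 0.1, reject H0; the data support H1.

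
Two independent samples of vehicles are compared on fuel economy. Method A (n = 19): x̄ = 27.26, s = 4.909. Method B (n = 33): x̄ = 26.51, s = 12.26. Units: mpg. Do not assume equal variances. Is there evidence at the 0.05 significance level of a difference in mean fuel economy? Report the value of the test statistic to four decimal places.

Let group 1 = method A, group 2 = method B. H0: μ_1 = μ_2; H1: μ_1 ≠ μ_2 (Welch's two-sample t-test, two-sided).
t = (x̄_1 − x̄_2)/√(s_1²/n_1 + s_2²/n_2) = (27.26 − 26.51)/√(4.909²/19 + 12.26²/33) = 0.3108
Welch–Satterthwaite df ≈ 45.97
Two-sided p-value ≈ 0.757
Since p ≈ 0.757 > α = 0.05, fail to reject H0; the evidence is not statistically significant.

0.3108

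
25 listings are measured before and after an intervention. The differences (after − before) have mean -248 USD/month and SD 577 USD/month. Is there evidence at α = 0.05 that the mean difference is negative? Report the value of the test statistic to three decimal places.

-2.149

H0: μ_d = 0; H1: μ_d < 0 (paired t-test on the differences, left-tailed).
t = d̄/(s_d/√n) = -248/(577/√25) = -2.149
df = n − 1 = 24
p-value = P(T ≤ -2.149) ≈ 0.021
Since p ≈ 0.021 < α = 0.05, reject H0; the evidence is statistically significant.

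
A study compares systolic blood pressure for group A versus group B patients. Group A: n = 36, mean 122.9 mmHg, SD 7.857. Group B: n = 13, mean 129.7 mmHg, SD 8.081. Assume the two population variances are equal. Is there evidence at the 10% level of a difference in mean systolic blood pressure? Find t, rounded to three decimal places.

Let group 1 = group A, group 2 = group B. H0: μ_1 = μ_2; H1: μ_1 ≠ μ_2 (two-sample pooled-variance t-test, two-sided).
s_p² = [(36−1)·7.857² + (13−1)·8.081²]/(36+13−2) = 62.644
t = (122.9 − 129.7)/√[62.644·(1/36 + 1/13)] = -2.655
df = n₁ + n₂ − 2 = 47
Two-sided p-value ≈ 0.011
Since p ≈ 0.011 < α = 0.1, reject H0; the evidence is statistically significant.

-2.655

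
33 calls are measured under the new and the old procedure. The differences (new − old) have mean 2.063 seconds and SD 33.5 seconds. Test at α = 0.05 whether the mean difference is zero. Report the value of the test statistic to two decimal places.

0.35

H0: μ_d = 0; H1: μ_d ≠ 0 (paired t-test on the differences, two-sided).
t = d̄/(s_d/√n) = 2.063/(33.5/√33) = 0.35
df = n − 1 = 32
Two-sided p-value ≈ 0.7258
Since p ≈ 0.7258 > α = 0.05, fail to reject H0; the data do not provide sufficient evidence against H0.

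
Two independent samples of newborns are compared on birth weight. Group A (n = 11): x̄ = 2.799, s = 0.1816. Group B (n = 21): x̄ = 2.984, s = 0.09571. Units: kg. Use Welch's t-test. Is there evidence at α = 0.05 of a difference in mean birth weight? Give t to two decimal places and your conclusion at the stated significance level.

Let group 1 = group A, group 2 = group B. H0: μ_1 = μ_2; H1: μ_1 ≠ μ_2 (Welch's two-sample t-test, two-sided).
t = (x̄_1 − x̄_2)/√(s_1²/n_1 + s_2²/n_2) = (2.799 − 2.984)/√(0.1816²/11 + 0.09571²/21) = -3.16
Welch–Satterthwaite df ≈ 12.98
Two-sided p-value ≈ 0.008
Since p ≈ 0.008 < α = 0.05, reject H0; the data support H1.

t = -3.16; reject H0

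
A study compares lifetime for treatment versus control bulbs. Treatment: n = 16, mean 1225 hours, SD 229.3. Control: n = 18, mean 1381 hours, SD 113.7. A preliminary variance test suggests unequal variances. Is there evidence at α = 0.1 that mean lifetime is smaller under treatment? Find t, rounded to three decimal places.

Let group 1 = treatment, group 2 = control. H0: μ_1 = μ_2; H1: μ_1 < μ_2 (Welch's two-sample t-test, left-tailed).
t = (x̄_1 − x̄_2)/√(s_1²/n_1 + s_2²/n_2) = (1225 − 1381)/√(229.3²/16 + 113.7²/18) = -2.465
Welch–Satterthwaite df ≈ 21.37
p-value = P(T ≤ -2.465) ≈ 0.011
Since p ≈ 0.011 < α = 0.1, reject H0; the evidence is statistically significant.

-2.465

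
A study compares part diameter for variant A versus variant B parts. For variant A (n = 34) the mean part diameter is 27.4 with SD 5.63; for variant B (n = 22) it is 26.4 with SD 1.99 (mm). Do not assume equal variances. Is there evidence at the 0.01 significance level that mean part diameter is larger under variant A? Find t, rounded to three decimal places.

Let group 1 = variant A, group 2 = variant B. H0: μ_1 = μ_2; H1: μ_1 > μ_2 (Welch's two-sample t-test, right-tailed).
t = (x̄_1 − x̄_2)/√(s_1²/n_1 + s_2²/n_2) = (27.4 − 26.4)/√(5.63²/34 + 1.99²/22) = 0.948
Welch–Satterthwaite df ≈ 44.37
p-value = P(T ≥ 0.948) ≈ 0.1741
Since p ≈ 0.1741 > α = 0.01, fail to reject H0; the data do not provide sufficient evidence against H0.

0.948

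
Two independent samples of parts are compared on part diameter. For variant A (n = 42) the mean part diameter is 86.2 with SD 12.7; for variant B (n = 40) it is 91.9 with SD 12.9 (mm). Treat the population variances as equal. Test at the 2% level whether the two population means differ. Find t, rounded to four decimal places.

-2.0160

Let group 1 = variant A, group 2 = variant B. H0: μ_1 = μ_2; H1: μ_1 ≠ μ_2 (two-sample pooled-variance t-test, two-sided).
s_p² = [(42−1)·12.7² + (40−1)·12.9²]/(42+40−2) = 163.786
t = (86.2 − 91.9)/√[163.786·(1/42 + 1/40)] = -2.0160
df = n₁ + n₂ − 2 = 80
Two-sided p-value ≈ 0.0472
Since p ≈ 0.0472 > α = 0.02, fail to reject H0; the evidence is not statistically significant.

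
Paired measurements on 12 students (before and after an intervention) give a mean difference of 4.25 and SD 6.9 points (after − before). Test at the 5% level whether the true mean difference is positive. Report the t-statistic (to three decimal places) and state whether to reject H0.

H0: μ_d = 0; H1: μ_d > 0 (paired t-test on the differences, right-tailed).
t = d̄/(s_d/√n) = 4.25/(6.9/√12) = 2.134
df = n − 1 = 11
p-value = P(T ≥ 2.134) ≈ 0.028
Since p ≈ 0.028 < α = 0.05, reject H0; the data support H1.

t = 2.134; reject H0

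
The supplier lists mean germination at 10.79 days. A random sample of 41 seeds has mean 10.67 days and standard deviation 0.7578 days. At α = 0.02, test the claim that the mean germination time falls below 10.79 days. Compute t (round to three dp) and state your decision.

H0: μ = 10.79; H1: μ < 10.79 (one-sample t-test, left-tailed).
t = (x̄ − μ₀)/(s/√n) = (10.67 − 10.79)/(0.7578/√41) = -1.014
df = n − 1 = 40
p-value = P(T ≤ -1.014) ≈ 0.1583
Since p ≈ 0.1583 > α = 0.02, fail to reject H0; the data do not provide sufficient evidence against H0.

t = -1.014; fail to reject H0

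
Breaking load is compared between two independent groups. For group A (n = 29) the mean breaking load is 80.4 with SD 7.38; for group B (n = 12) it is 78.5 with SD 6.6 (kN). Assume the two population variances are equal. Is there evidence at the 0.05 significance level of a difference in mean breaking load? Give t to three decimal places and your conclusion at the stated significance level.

t = 0.772; fail to reject H0

Let group 1 = group A, group 2 = group B. H0: μ_1 = μ_2; H1: μ_1 ≠ μ_2 (two-sample pooled-variance t-test, two-sided).
s_p² = [(29−1)·7.38² + (12−1)·6.6²]/(29+12−2) = 51.3888
t = (80.4 − 78.5)/√[51.3888·(1/29 + 1/12)] = 0.772
df = n₁ + n₂ − 2 = 39
Two-sided p-value ≈ 0.445
Since p ≈ 0.445 > α = 0.05, fail to reject H0; the data do not provide sufficient evidence against H0.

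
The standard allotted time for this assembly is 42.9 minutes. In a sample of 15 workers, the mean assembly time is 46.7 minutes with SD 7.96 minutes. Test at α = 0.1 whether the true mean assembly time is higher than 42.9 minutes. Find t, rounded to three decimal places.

1.849

H0: μ = 42.9; H1: μ > 42.9 (one-sample t-test, right-tailed).
t = (x̄ − μ₀)/(s/√n) = (46.7 − 42.9)/(7.96/√15) = 1.849
df = n − 1 = 14
p-value = P(T ≥ 1.849) ≈ 0.043
Since p ≈ 0.043 < α = 0.1, reject H0; the data support H1.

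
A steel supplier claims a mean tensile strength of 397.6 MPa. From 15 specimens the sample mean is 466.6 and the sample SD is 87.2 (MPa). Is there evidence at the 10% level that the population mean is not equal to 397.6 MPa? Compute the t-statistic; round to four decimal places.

H0: μ = 397.6; H1: μ ≠ 397.6 (one-sample t-test, two-sided).
t = (x̄ − μ₀)/(s/√n) = (466.6 − 397.6)/(87.2/√15) = 3.0646
df = n − 1 = 14
Two-sided p-value ≈ 0.008
Since p ≈ 0.008 < α = 0.1, reject H0; the evidence is statistically significant.

3.0646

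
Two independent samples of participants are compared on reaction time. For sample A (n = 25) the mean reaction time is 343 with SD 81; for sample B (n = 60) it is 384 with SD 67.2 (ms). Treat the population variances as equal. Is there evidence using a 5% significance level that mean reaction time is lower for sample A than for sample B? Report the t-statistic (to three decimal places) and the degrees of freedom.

t = -2.410, df = 83

Let group 1 = sample A, group 2 = sample B. H0: μ_1 = μ_2; H1: μ_1 < μ_2 (two-sample pooled-variance t-test, left-tailed).
s_p² = [(25−1)·81² + (60−1)·67.2²]/(25+60−2) = 5107.21
t = (343 − 384)/√[5107.21·(1/25 + 1/60)] = -2.410
df = n₁ + n₂ − 2 = 83
p-value = P(T ≤ -2.410) ≈ 0.009
Since p ≈ 0.009 < α = 0.05, reject H0; the evidence is statistically significant.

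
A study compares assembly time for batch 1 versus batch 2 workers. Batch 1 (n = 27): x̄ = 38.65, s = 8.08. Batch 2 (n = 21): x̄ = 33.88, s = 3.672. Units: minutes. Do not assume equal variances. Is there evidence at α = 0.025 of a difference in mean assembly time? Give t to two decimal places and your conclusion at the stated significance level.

Let group 1 = batch 1, group 2 = batch 2. H0: μ_1 = μ_2; H1: μ_1 ≠ μ_2 (Welch's two-sample t-test, two-sided).
t = (x̄_1 − x̄_2)/√(s_1²/n_1 + s_2²/n_2) = (38.65 − 33.88)/√(8.08²/27 + 3.672²/21) = 2.73
Welch–Satterthwaite df ≈ 38.14
Two-sided p-value ≈ 0.010
Since p ≈ 0.010 < α = 0.025, reject H0; the evidence is statistically significant.

t = 2.73; reject H0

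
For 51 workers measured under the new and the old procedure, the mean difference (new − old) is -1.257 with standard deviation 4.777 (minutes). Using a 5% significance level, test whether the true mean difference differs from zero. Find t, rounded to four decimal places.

-1.8792

H0: μ_d = 0; H1: μ_d ≠ 0 (paired t-test on the differences, two-sided).
t = d̄/(s_d/√n) = -1.257/(4.777/√51) = -1.8792
df = n − 1 = 50
Two-sided p-value ≈ 0.0661
Since p ≈ 0.0661 > α = 0.05, fail to reject H0; the data do not provide sufficient evidence against H0.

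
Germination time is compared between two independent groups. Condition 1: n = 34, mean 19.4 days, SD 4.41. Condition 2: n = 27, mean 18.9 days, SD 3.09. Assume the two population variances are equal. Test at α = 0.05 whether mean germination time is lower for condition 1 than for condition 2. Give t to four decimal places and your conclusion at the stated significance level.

t = 0.4994; fail to reject H0

Let group 1 = condition 1, group 2 = condition 2. H0: μ_1 = μ_2; H1: μ_1 < μ_2 (two-sample pooled-variance t-test, left-tailed).
s_p² = [(34−1)·4.41² + (27−1)·3.09²]/(34+27−2) = 15.0854
t = (19.4 − 18.9)/√[15.0854·(1/34 + 1/27)] = 0.4994
df = n₁ + n₂ − 2 = 59
p-value = P(T ≤ 0.4994) ≈ 0.6903
Since p ≈ 0.6903 > α = 0.05, fail to reject H0; the data do not provide sufficient evidence against H0.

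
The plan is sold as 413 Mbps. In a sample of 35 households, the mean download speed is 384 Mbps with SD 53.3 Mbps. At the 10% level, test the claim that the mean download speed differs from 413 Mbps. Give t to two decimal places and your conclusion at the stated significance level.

t = -3.22; reject H0

H0: μ = 413; H1: μ ≠ 413 (one-sample t-test, two-sided).
t = (x̄ − μ₀)/(s/√n) = (384 − 413)/(53.3/√35) = -3.22
df = n − 1 = 34
Two-sided p-value ≈ 0.0028
Since p ≈ 0.0028 < α = 0.1, reject H0; the data support H1.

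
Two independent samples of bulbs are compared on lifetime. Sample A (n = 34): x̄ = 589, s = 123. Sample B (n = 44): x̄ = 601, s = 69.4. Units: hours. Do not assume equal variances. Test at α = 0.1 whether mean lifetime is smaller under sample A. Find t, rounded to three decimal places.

-0.510

Let group 1 = sample A, group 2 = sample B. H0: μ_1 = μ_2; H1: μ_1 < μ_2 (Welch's two-sample t-test, left-tailed).
t = (x̄_1 − x̄_2)/√(s_1²/n_1 + s_2²/n_2) = (589 − 601)/√(123²/34 + 69.4²/44) = -0.510
Welch–Satterthwaite df ≈ 48.96
p-value = P(T ≤ -0.510) ≈ 0.306
Since p ≈ 0.306 > α = 0.1, fail to reject H0; the data do not provide sufficient evidence against H0.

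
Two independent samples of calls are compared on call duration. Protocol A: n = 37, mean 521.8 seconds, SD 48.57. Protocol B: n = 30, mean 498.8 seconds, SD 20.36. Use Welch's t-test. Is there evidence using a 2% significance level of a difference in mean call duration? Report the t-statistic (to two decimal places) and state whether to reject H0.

Let group 1 = protocol A, group 2 = protocol B. H0: μ_1 = μ_2; H1: μ_1 ≠ μ_2 (Welch's two-sample t-test, two-sided).
t = (x̄_1 − x̄_2)/√(s_1²/n_1 + s_2²/n_2) = (521.8 − 498.8)/√(48.57²/37 + 20.36²/30) = 2.61
Welch–Satterthwaite df ≈ 50.36
Two-sided p-value ≈ 0.0119
Since p ≈ 0.0119 < α = 0.02, reject H0; the evidence is statistically significant.

t = 2.61; reject H0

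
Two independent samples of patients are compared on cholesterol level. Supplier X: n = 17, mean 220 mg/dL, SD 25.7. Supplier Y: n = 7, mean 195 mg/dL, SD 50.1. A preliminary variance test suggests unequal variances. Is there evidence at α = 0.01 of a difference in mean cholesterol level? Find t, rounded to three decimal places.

Let group 1 = supplier X, group 2 = supplier Y. H0: μ_1 = μ_2; H1: μ_1 ≠ μ_2 (Welch's two-sample t-test, two-sided).
t = (x̄_1 − x̄_2)/√(s_1²/n_1 + s_2²/n_2) = (220 − 195)/√(25.7²/17 + 50.1²/7) = 1.254
Welch–Satterthwaite df ≈ 7.34
Two-sided p-value ≈ 0.248
Since p ≈ 0.248 > α = 0.01, fail to reject H0; the data do not provide sufficient evidence against H0.

1.254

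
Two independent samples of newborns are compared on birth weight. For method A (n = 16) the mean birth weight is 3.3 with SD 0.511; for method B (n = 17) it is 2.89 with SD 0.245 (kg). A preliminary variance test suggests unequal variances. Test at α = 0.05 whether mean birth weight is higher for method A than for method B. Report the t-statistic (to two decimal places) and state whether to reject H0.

Let group 1 = method A, group 2 = method B. H0: μ_1 = μ_2; H1: μ_1 > μ_2 (Welch's two-sample t-test, right-tailed).
t = (x̄_1 − x̄_2)/√(s_1²/n_1 + s_2²/n_2) = (3.3 − 2.89)/√(0.511²/16 + 0.245²/17) = 2.91
Welch–Satterthwaite df ≈ 21.26
p-value = P(T ≥ 2.91) ≈ 0.0042
Since p ≈ 0.0042 < α = 0.05, reject H0; the evidence is statistically significant.

t = 2.91; reject H0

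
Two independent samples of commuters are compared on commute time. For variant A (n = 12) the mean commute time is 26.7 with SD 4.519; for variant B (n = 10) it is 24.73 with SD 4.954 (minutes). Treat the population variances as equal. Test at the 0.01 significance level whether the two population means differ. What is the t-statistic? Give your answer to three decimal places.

Let group 1 = variant A, group 2 = variant B. H0: μ_1 = μ_2; H1: μ_1 ≠ μ_2 (two-sample pooled-variance t-test, two-sided).
s_p² = [(12−1)·4.519² + (10−1)·4.954²]/(12+10−2) = 22.2757
t = (26.7 − 24.73)/√[22.2757·(1/12 + 1/10)] = 0.975
df = n₁ + n₂ − 2 = 20
Two-sided p-value ≈ 0.3413
Since p ≈ 0.3413 > α = 0.01, fail to reject H0; the data do not provide sufficient evidence against H0.

0.975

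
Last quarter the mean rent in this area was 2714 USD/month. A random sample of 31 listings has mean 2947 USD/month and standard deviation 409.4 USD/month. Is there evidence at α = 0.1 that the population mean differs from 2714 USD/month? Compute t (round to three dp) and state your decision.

t = 3.169; reject H0

H0: μ = 2714; H1: μ ≠ 2714 (one-sample t-test, two-sided).
t = (x̄ − μ₀)/(s/√n) = (2947 − 2714)/(409.4/√31) = 3.169
df = n − 1 = 30
Two-sided p-value ≈ 0.0035
Since p ≈ 0.0035 < α = 0.1, reject H0; the data support H1.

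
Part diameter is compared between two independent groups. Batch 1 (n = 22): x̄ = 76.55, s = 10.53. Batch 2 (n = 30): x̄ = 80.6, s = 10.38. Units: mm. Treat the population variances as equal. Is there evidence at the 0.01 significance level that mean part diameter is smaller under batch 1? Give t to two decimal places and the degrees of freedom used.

t = -1.38, df = 50

Let group 1 = batch 1, group 2 = batch 2. H0: μ_1 = μ_2; H1: μ_1 < μ_2 (two-sample pooled-variance t-test, left-tailed).
s_p² = [(22−1)·10.53² + (30−1)·10.38²]/(22+30−2) = 109.062
t = (76.55 − 80.6)/√[109.062·(1/22 + 1/30)] = -1.38
df = n₁ + n₂ − 2 = 50
p-value = P(T ≤ -1.38) ≈ 0.0866
Since p ≈ 0.0866 > α = 0.01, fail to reject H0; the data do not provide sufficient evidence against H0.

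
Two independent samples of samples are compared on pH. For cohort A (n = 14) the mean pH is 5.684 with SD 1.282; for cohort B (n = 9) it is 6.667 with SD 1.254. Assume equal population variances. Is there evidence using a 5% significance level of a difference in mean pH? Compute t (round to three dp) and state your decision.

Let group 1 = cohort A, group 2 = cohort B. H0: μ_1 = μ_2; H1: μ_1 ≠ μ_2 (two-sample pooled-variance t-test, two-sided).
s_p² = [(14−1)·1.282² + (9−1)·1.254²]/(14+9−2) = 1.61647
t = (5.684 − 6.667)/√[1.61647·(1/14 + 1/9)] = -1.810
df = n₁ + n₂ − 2 = 21
Two-sided p-value ≈ 0.0847
Since p ≈ 0.0847 > α = 0.05, fail to reject H0; the data do not provide sufficient evidence against H0.

t = -1.810; fail to reject H0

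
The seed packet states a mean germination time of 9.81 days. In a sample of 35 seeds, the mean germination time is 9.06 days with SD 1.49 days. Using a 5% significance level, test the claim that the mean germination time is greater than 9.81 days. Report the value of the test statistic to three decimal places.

H0: μ = 9.81; H1: μ > 9.81 (one-sample t-test, right-tailed).
t = (x̄ − μ₀)/(s/√n) = (9.06 − 9.81)/(1.49/√35) = -2.978
df = n − 1 = 34
p-value = P(T ≥ -2.978) ≈ 0.997
Since p ≈ 0.997 > α = 0.05, fail to reject H0; the evidence is not statistically significant.

-2.978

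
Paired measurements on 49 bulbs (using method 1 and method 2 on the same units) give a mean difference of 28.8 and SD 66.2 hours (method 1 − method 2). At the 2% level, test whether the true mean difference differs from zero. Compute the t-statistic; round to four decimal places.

H0: μ_d = 0; H1: μ_d ≠ 0 (paired t-test on the differences, two-sided).
t = d̄/(s_d/√n) = 28.8/(66.2/√49) = 3.0453
df = n − 1 = 48
Two-sided p-value ≈ 0.004
Since p ≈ 0.004 < α = 0.02, reject H0; the evidence is statistically significant.

3.0453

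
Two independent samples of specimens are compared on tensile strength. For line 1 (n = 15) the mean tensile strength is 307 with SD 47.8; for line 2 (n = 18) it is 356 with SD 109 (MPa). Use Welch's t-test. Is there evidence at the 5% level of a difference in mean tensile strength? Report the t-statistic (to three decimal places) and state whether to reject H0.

Let group 1 = line 1, group 2 = line 2. H0: μ_1 = μ_2; H1: μ_1 ≠ μ_2 (Welch's two-sample t-test, two-sided).
t = (x̄_1 − x̄_2)/√(s_1²/n_1 + s_2²/n_2) = (307 − 356)/√(47.8²/15 + 109²/18) = -1.719
Welch–Satterthwaite df ≈ 24.19
Two-sided p-value ≈ 0.098
Since p ≈ 0.098 > α = 0.05, fail to reject H0; the evidence is not statistically significant.

t = -1.719; fail to reject H0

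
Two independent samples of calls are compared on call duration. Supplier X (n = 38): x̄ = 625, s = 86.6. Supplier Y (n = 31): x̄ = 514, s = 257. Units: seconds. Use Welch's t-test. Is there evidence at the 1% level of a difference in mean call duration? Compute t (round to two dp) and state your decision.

t = 2.30; fail to reject H0

Let group 1 = supplier X, group 2 = supplier Y. H0: μ_1 = μ_2; H1: μ_1 ≠ μ_2 (Welch's two-sample t-test, two-sided).
t = (x̄_1 − x̄_2)/√(s_1²/n_1 + s_2²/n_2) = (625 − 514)/√(86.6²/38 + 257²/31) = 2.30
Welch–Satterthwaite df ≈ 35.57
Two-sided p-value ≈ 0.0274
Since p ≈ 0.0274 > α = 0.01, fail to reject H0; the evidence is not statistically significant.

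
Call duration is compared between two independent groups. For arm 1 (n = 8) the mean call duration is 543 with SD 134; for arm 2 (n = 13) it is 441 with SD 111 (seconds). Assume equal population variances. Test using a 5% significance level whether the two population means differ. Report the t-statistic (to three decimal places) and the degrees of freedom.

Let group 1 = arm 1, group 2 = arm 2. H0: μ_1 = μ_2; H1: μ_1 ≠ μ_2 (two-sample pooled-variance t-test, two-sided).
s_p² = [(8−1)·134² + (13−1)·111²]/(8+13−2) = 14397.1
t = (543 − 441)/√[14397.1·(1/8 + 1/13)] = 1.892
df = n₁ + n₂ − 2 = 19
Two-sided p-value ≈ 0.074
Since p ≈ 0.074 > α = 0.05, fail to reject H0; the data do not provide sufficient evidence against H0.

t = 1.892, df = 19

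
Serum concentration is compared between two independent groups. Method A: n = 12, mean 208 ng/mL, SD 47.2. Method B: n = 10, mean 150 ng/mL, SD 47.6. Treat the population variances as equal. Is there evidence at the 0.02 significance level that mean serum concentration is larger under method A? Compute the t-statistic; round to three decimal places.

2.859

Let group 1 = method A, group 2 = method B. H0: μ_1 = μ_2; H1: μ_1 > μ_2 (two-sample pooled-variance t-test, right-tailed).
s_p² = [(12−1)·47.2² + (10−1)·47.6²]/(12+10−2) = 2244.9
t = (208 − 150)/√[2244.9·(1/12 + 1/10)] = 2.859
df = n₁ + n₂ − 2 = 20
p-value = P(T ≥ 2.859) ≈ 0.0049
Since p ≈ 0.0049 < α = 0.02, reject H0; the evidence is statistically significant.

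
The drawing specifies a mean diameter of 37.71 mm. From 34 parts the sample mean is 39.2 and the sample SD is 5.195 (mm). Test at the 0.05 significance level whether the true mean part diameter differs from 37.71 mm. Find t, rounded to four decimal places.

H0: μ = 37.71; H1: μ ≠ 37.71 (one-sample t-test, two-sided).
t = (x̄ − μ₀)/(s/√n) = (39.2 − 37.71)/(5.195/√34) = 1.6724
df = n − 1 = 33
Two-sided p-value ≈ 0.1039
Since p ≈ 0.1039 > α = 0.05, fail to reject H0; the data do not provide sufficient evidence against H0.

1.6724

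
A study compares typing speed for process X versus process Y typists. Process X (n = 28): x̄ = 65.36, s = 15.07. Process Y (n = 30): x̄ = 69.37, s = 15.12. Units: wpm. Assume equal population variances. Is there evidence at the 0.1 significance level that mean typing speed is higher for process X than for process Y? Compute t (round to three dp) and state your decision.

Let group 1 = process X, group 2 = process Y. H0: μ_1 = μ_2; H1: μ_1 > μ_2 (two-sample pooled-variance t-test, right-tailed).
s_p² = [(28−1)·15.07² + (30−1)·15.12²]/(28+30−2) = 227.887
t = (65.36 − 69.37)/√[227.887·(1/28 + 1/30)] = -1.011
df = n₁ + n₂ − 2 = 56
p-value = P(T ≥ -1.011) ≈ 0.8418
Since p ≈ 0.8418 > α = 0.1, fail to reject H0; the evidence is not statistically significant.

t = -1.011; fail to reject H0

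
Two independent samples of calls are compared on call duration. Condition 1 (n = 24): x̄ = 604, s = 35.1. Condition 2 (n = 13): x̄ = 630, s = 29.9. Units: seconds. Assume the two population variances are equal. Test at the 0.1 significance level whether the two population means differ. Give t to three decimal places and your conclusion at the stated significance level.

t = -2.260; reject H0

Let group 1 = condition 1, group 2 = condition 2. H0: μ_1 = μ_2; H1: μ_1 ≠ μ_2 (two-sample pooled-variance t-test, two-sided).
s_p² = [(24−1)·35.1² + (13−1)·29.9²]/(24+13−2) = 1116.12
t = (604 − 630)/√[1116.12·(1/24 + 1/13)] = -2.260
df = n₁ + n₂ − 2 = 35
Two-sided p-value ≈ 0.0302
Since p ≈ 0.0302 < α = 0.1, reject H0; the data support H1.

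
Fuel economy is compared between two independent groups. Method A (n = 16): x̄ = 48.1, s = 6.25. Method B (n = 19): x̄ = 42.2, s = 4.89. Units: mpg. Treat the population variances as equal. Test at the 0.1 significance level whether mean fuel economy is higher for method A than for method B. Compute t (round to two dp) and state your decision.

Let group 1 = method A, group 2 = method B. H0: μ_1 = μ_2; H1: μ_1 > μ_2 (two-sample pooled-variance t-test, right-tailed).
s_p² = [(16−1)·6.25² + (19−1)·4.89²]/(16+19−2) = 30.7986
t = (48.1 − 42.2)/√[30.7986·(1/16 + 1/19)] = 3.13
df = n₁ + n₂ − 2 = 33
p-value = P(T ≥ 3.13) ≈ 0.002
Since p ≈ 0.002 < α = 0.1, reject H0; the data support H1.

t = 3.13; reject H0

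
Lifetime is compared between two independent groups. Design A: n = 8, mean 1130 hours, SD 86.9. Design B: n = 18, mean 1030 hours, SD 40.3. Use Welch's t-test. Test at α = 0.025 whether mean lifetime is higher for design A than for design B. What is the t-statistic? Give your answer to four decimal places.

3.1096

Let group 1 = design A, group 2 = design B. H0: μ_1 = μ_2; H1: μ_1 > μ_2 (Welch's two-sample t-test, right-tailed).
t = (x̄_1 − x̄_2)/√(s_1²/n_1 + s_2²/n_2) = (1130 − 1030)/√(86.9²/8 + 40.3²/18) = 3.1096
Welch–Satterthwaite df ≈ 8.37
p-value = P(T ≥ 3.1096) ≈ 0.0068
Since p ≈ 0.0068 < α = 0.025, reject H0; the evidence is statistically significant.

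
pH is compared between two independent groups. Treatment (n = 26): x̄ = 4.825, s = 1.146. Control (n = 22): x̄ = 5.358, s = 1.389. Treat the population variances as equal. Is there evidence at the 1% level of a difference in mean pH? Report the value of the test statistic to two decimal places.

Let group 1 = treatment, group 2 = control. H0: μ_1 = μ_2; H1: μ_1 ≠ μ_2 (two-sample pooled-variance t-test, two-sided).
s_p² = [(26−1)·1.146² + (22−1)·1.389²]/(26+22−2) = 1.59454
t = (4.825 − 5.358)/√[1.59454·(1/26 + 1/22)] = -1.46
df = n₁ + n₂ − 2 = 46
Two-sided p-value ≈ 0.152
Since p ≈ 0.152 > α = 0.01, fail to reject H0; the data do not provide sufficient evidence against H0.

-1.46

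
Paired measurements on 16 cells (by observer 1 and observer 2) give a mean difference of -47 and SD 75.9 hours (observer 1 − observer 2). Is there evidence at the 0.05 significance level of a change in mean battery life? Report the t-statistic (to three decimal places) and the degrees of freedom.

H0: μ_d = 0; H1: μ_d ≠ 0 (paired t-test on the differences, two-sided).
t = d̄/(s_d/√n) = -47/(75.9/√16) = -2.477
df = n − 1 = 15
Two-sided p-value ≈ 0.026
Since p ≈ 0.026 < α = 0.05, reject H0; the evidence is statistically significant.

t = -2.477, df = 15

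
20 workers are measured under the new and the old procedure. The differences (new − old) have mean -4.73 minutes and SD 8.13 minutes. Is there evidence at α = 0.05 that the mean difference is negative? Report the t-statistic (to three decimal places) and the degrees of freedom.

t = -2.602, df = 19

H0: μ_d = 0; H1: μ_d < 0 (paired t-test on the differences, left-tailed).
t = d̄/(s_d/√n) = -4.73/(8.13/√20) = -2.602
df = n − 1 = 19
p-value = P(T ≤ -2.602) ≈ 0.009
Since p ≈ 0.009 < α = 0.05, reject H0; the evidence is statistically significant.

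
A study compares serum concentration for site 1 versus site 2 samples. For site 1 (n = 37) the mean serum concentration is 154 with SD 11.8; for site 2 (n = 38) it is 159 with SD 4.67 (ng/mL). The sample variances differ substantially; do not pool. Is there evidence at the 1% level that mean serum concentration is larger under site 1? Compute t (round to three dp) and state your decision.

t = -2.401; fail to reject H0

Let group 1 = site 1, group 2 = site 2. H0: μ_1 = μ_2; H1: μ_1 > μ_2 (Welch's two-sample t-test, right-tailed).
t = (x̄_1 − x̄_2)/√(s_1²/n_1 + s_2²/n_2) = (154 − 159)/√(11.8²/37 + 4.67²/38) = -2.401
Welch–Satterthwaite df ≈ 46.76
p-value = P(T ≥ -2.401) ≈ 0.990
Since p ≈ 0.990 > α = 0.01, fail to reject H0; the evidence is not statistically significant.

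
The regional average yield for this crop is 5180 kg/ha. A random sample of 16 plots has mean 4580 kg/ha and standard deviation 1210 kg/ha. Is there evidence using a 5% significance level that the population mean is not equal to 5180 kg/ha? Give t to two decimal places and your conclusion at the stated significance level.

t = -1.98; fail to reject H0

H0: μ = 5180; H1: μ ≠ 5180 (one-sample t-test, two-sided).
t = (x̄ − μ₀)/(s/√n) = (4580 − 5180)/(1210/√16) = -1.98
df = n − 1 = 15
Two-sided p-value ≈ 0.0659
Since p ≈ 0.0659 > α = 0.05, fail to reject H0; the data do not provide sufficient evidence against H0.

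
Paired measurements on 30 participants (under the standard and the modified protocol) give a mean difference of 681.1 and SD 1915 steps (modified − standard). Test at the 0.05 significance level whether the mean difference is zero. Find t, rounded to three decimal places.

1.948

H0: μ_d = 0; H1: μ_d ≠ 0 (paired t-test on the differences, two-sided).
t = d̄/(s_d/√n) = 681.1/(1915/√30) = 1.948
df = n − 1 = 29
Two-sided p-value ≈ 0.061
Since p ≈ 0.061 > α = 0.05, fail to reject H0; the evidence is not statistically significant.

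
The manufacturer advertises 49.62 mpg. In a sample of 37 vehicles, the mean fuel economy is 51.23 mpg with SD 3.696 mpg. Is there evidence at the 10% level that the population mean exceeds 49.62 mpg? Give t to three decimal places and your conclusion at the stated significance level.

H0: μ = 49.62; H1: μ > 49.62 (one-sample t-test, right-tailed).
t = (x̄ − μ₀)/(s/√n) = (51.23 − 49.62)/(3.696/√37) = 2.650
df = n − 1 = 36
p-value = P(T ≥ 2.650) ≈ 0.0059
Since p ≈ 0.0059 < α = 0.1, reject H0; the evidence is statistically significant.

t = 2.650; reject H0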